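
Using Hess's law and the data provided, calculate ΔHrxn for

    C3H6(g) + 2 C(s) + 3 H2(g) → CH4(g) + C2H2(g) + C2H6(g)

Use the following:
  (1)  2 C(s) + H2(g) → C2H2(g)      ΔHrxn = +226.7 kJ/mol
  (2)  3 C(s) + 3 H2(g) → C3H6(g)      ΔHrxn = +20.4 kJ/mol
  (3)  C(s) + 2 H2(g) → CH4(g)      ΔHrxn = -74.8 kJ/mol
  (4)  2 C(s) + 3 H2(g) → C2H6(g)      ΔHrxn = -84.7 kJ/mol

(1) as written: +226.7 kJ/mol
(2) reversed: -20.4 kJ/mol
(3) as written: -74.8 kJ/mol
(4) as written: -84.7 kJ/mol
Summing the manipulated equations, ΔHrxn = (+226.7) + (-20.4) + (-74.8) + (-84.7) = 46.8 kJ/mol

ΔHrxn = 46.8 kJ/mol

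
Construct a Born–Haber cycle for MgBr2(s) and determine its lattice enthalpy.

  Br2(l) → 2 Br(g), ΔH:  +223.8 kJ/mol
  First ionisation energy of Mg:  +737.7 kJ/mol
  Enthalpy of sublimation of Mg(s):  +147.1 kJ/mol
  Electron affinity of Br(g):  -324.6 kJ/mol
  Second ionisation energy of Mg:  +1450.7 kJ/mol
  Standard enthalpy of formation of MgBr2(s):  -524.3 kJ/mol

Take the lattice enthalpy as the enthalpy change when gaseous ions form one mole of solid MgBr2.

U = -2434.4 kJ/mol

ΔHf° = 1·ΔHsub + 1·(ΣIE) + 1·D(Br2) + 2·EA + U
-524.3 = 1·(+147.1) + 1·(+2188.4) + 1·(+223.8) + 2·(-324.6) + U
U = -524.3 − (+1910.1) = -2434.4 kJ/mol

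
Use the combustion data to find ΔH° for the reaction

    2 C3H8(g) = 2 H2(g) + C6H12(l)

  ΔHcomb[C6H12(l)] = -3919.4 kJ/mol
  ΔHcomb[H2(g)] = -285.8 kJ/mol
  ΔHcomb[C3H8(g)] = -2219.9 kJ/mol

ΔH° = 51.2 kJ/mol

With combustion enthalpies, reactants minus products:
= [2·(-2219.9)] − [2·(-285.8) + 1·(-3919.4)]
= 51.2 kJ/mol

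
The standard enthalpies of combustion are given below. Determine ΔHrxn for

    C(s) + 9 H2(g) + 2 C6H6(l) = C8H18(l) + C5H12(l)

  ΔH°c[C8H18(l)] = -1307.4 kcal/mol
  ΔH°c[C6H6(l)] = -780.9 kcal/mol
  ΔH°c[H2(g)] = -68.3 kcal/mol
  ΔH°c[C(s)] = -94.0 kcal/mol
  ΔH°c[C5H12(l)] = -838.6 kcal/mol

ΔHrxn = -124.5 kcal/mol

Using ΔH = Σ nΔHc°(reactants) − Σ nΔHc°(products):
= [1·(-94.0) + 9·(-68.3) + 2·(-780.9)] − [1·(-1307.4) + 1·(-838.6)]
= -124.5 kcal/mol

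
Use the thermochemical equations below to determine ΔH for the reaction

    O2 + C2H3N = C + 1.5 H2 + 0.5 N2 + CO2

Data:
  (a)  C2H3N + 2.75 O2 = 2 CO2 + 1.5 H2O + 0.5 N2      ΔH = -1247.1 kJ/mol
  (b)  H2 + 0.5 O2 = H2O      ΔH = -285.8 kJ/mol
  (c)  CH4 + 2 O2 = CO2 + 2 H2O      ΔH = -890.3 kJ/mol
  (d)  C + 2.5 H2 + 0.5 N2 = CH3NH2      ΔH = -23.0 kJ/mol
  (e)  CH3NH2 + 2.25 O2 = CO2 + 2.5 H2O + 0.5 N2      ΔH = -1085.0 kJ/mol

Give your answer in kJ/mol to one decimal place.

(a) as written (C2H3N already on the reactant side): -1247.1 kJ/mol
(b) as written: -285.8 kJ/mol
(c): not needed (CH4 appears nowhere else).
(d) reversed (reverse to put C on the product side): +23.0 kJ/mol
(e) reversed: +1085.0 kJ/mol
Combining the equations, ΔH = (-1247.1) + (-285.8) + (+23.0) + (+1085.0) = -424.9 kJ/mol

ΔH = -424.9 kJ/mol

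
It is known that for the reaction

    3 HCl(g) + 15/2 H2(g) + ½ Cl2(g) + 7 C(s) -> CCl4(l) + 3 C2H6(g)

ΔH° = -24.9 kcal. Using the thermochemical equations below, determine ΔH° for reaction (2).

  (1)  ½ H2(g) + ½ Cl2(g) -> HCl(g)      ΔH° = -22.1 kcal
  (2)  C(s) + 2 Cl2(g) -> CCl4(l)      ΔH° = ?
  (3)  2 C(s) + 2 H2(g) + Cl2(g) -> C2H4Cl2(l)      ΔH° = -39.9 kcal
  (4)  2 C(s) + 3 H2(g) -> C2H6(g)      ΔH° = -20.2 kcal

ΔH° = -30.6 kcal

(1) reversed and × 3 (reverse to put HCl(g) on the reactant side; ×3 to match 3 HCl(g) in the target): (-3)·(-22.1) = +66.3 kcal
(2) as written (CCl4(l) already on the product side): contributes x
(3): not needed (C2H4Cl2(l) appears nowhere else).
(4) × 3 (×3 to match 3 C2H6(g) in the target): (3)·(-20.2) = -60.6 kcal
-24.9 = (+66.3) + (-60.6) + x
x = (-24.9 − (+5.7)) / (1) = -30.6 kcal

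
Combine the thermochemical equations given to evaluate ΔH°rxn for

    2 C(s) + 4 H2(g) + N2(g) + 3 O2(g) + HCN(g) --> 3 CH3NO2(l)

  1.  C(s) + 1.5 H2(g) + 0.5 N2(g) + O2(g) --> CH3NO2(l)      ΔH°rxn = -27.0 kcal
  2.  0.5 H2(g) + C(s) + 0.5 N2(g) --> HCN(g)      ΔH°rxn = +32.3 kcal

ΔH°rxn = -113.3 kcal

eq. 1 × 3: (3)·(-27.0) = -81.0 kcal
eq. 2 reversed: -32.3 kcal
Summing the manipulated equations, ΔH°rxn = (3)·(-27.0) + (-1)·(+32.3) = -113.3 kcal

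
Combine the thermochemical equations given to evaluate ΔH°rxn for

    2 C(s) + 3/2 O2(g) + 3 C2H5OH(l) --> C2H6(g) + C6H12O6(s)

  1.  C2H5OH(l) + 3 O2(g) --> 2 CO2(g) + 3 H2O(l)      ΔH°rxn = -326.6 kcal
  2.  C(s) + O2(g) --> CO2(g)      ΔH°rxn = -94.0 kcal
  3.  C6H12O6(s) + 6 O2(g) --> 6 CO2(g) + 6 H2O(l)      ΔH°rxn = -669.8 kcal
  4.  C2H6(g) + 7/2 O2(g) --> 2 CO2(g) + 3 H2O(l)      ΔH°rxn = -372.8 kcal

eq. 1 × 3 (scale by 3 for the 3 C2H5OH(l)): (3)·(-326.6) = -979.8 kcal
eq. 2 × 2 (scale by 2 for the 2 C(s)): (2)·(-94.0) = -188.0 kcal
eq. 3 reversed (C6H12O6(s) must end up as a product): +669.8 kcal
eq. 4 reversed (reverse to put C2H6(g) on the product side): +372.8 kcal
Since enthalpy is a state function, ΔH°rxn = (3)·(-326.6) + (2)·(-94.0) + (-1)·(-669.8) + (-1)·(-372.8) = -125.2 kcal

ΔH°rxn = -125.2 kcal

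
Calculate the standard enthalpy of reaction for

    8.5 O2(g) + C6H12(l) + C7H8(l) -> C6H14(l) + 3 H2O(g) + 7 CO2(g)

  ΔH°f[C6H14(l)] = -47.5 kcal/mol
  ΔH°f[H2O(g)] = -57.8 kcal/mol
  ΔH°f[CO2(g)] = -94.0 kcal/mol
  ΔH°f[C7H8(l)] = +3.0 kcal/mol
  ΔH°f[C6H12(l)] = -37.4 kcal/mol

ΔH_rxn = -844.5 kcal/mol

ΔH°rxn = Σ nΔHf°(products) − Σ nΔHf°(reactants).
Products: 1·(-47.5) + 3·(-57.8) + 7·(-94.0) = -878.9
Reactants: 17/2·(+0.0) + 1·(-37.4) + 1·(+3.0) = -34.4
ΔH_rxn = (-878.9) − (-34.4) = -844.5 kcal/mol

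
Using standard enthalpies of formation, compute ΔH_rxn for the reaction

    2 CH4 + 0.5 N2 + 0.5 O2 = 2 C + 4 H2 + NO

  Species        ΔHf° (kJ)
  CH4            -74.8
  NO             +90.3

Products: 2·(+0.0) + 4·(+0.0) + 1·(+90.3) = +90.3
Reactants: 2·(-74.8) + 1/2·(+0.0) + 1/2·(+0.0) = -149.6
ΔH_rxn = (+90.3) − (-149.6) = 239.9 kJ

ΔH_rxn = 239.9 kJ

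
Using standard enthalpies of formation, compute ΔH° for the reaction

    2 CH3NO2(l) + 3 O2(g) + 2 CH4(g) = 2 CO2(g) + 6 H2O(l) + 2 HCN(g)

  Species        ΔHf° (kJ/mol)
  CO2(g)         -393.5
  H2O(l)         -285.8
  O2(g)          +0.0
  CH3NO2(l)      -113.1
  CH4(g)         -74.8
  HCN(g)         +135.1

ΔH° = -1855.8 kJ/mol

Products: 2·(-393.5) + 6·(-285.8) + 2·(+135.1) = -2231.6
Reactants: 2·(-113.1) + 3·(+0.0) + 2·(-74.8) = -375.8
ΔH° = (-2231.6) − (-375.8) = -1855.8 kJ/mol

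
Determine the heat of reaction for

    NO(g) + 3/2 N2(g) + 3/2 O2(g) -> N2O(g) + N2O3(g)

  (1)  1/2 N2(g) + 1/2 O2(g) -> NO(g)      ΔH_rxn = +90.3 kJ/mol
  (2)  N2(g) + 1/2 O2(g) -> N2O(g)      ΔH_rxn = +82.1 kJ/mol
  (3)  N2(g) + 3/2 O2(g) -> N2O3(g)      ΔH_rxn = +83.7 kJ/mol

(1) reversed (reverse to put NO(g) on the reactant side): -90.3 kJ/mol
(2) as written (N2O(g) already on the product side): +82.1 kJ/mol
(3) as written (N2O3(g) already on the product side): +83.7 kJ/mol
ΔH_rxn = (-1)·(+90.3) + (1)·(+82.1) + (1)·(+83.7) = 75.5 kJ/mol

ΔH_rxn = 75.5 kJ/mol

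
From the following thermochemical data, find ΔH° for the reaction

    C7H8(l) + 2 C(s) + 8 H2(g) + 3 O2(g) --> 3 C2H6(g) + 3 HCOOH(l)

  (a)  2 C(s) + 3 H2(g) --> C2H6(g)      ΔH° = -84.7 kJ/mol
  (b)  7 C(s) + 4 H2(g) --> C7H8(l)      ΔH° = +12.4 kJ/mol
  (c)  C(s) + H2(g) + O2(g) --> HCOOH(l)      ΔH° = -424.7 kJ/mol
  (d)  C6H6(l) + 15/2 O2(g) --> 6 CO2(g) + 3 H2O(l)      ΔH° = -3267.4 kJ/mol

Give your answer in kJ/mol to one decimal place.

ΔH° = -1540.6 kJ/mol

(a) × 3: (3)·(-84.7) = -254.1 kJ/mol
(b) reversed: -12.4 kJ/mol
(c) × 3: (3)·(-424.7) = -1274.1 kJ/mol
(d): not needed.
ΔH° = (3)·(-84.7) + (-1)·(+12.4) + (3)·(-424.7) = -1540.6 kJ/mol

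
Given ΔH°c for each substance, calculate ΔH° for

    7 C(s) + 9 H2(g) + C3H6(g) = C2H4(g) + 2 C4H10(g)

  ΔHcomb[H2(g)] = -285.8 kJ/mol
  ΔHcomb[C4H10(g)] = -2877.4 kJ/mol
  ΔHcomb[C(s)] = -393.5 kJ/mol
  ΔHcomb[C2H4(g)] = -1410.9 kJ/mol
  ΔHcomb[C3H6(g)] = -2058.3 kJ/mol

ΔH° = -219.3 kJ/mol

With combustion enthalpies, reactants minus products:
= [7·(-393.5) + 9·(-285.8) + 1·(-2058.3)] − [1·(-1410.9) + 2·(-2877.4)]
= -219.3 kJ/mol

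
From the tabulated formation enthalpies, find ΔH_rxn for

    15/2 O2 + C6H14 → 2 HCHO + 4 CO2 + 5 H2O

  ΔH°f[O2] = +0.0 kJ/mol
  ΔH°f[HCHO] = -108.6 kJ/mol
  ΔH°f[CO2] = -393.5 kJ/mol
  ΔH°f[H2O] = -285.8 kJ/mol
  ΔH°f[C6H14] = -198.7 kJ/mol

Products: 2·(-108.6) + 4·(-393.5) + 5·(-285.8) = -3220.2
Reactants: 15/2·(+0.0) + 1·(-198.7) = -198.7
ΔH_rxn = (-3220.2) − (-198.7) = -3021.5 kJ/mol

ΔH_rxn = -3021.5 kJ/mol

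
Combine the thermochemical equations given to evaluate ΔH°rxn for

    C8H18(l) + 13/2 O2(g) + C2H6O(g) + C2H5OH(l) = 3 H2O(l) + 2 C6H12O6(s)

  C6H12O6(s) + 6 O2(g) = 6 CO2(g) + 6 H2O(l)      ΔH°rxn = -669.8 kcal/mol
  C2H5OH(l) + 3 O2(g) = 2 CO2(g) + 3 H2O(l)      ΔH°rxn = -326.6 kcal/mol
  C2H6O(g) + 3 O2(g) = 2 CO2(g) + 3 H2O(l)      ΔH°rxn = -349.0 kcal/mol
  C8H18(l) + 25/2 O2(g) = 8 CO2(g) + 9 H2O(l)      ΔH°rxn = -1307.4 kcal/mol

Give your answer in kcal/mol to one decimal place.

equation 1 reversed and × 2 (C6H12O6(s) must end up as a product; scale by 2 for the 2 C6H12O6(s)): (-2)·(-669.8) = +1339.6 kcal/mol
equation 2 as written (C2H5OH(l) already on the reactant side): -326.6 kcal/mol
equation 3 as written (C2H6O(g) already on the reactant side): -349.0 kcal/mol
equation 4 as written (C8H18(l) already on the reactant side): -1307.4 kcal/mol
ΔH°rxn = (+1339.6) + (-326.6) + (-349.0) + (-1307.4) = -643.4 kcal/mol

ΔH°rxn = -643.4 kcal/mol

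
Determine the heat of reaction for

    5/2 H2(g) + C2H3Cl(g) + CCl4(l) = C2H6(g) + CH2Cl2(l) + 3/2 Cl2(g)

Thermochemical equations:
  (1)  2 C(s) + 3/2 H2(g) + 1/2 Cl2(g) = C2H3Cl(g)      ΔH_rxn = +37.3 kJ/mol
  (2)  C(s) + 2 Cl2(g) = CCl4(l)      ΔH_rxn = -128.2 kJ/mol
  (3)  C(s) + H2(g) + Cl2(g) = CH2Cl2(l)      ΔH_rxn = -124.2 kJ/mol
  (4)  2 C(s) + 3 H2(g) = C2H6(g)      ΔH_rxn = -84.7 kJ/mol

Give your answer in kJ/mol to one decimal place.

(1) reversed: -37.3 kJ/mol
(2) reversed: +128.2 kJ/mol
(3) as written: -124.2 kJ/mol
(4) as written: -84.7 kJ/mol
Combining the equations, ΔH_rxn = (-37.3) + (+128.2) + (-124.2) + (-84.7) = -118.0 kJ/mol

ΔH_rxn = -118.0 kJ/mol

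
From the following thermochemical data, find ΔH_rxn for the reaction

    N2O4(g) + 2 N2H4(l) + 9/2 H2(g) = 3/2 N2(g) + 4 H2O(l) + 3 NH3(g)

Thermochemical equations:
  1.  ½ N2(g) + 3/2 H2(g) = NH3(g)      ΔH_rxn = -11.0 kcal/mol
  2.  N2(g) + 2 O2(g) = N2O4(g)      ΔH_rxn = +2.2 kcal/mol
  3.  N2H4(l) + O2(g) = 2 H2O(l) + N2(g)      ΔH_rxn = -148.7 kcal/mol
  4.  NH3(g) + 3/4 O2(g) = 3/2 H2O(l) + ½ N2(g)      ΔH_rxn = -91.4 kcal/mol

ΔH_rxn = -332.6 kcal/mol

eq. 1 × 3 (scale by 3 for the 9/2 H2(g)): (3)·(-11.0) = -33.0 kcal/mol
eq. 2 reversed (N2O4(g) must end up as a reactant): -2.2 kcal/mol
eq. 3 × 2 (×2 to match 2 N2H4(l) in the target): (2)·(-148.7) = -297.4 kcal/mol
eq. 4: not needed.
ΔH_rxn = (3)·(-11.0) + (-1)·(+2.2) + (2)·(-148.7) = -332.6 kcal/mol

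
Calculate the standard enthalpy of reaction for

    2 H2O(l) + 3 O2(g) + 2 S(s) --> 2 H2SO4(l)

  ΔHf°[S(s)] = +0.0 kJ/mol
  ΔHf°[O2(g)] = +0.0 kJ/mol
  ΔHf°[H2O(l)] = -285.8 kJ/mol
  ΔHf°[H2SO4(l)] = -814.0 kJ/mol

ΔH°rxn = Σ nΔHf°(products) − Σ nΔHf°(reactants).
Products: 2·(-814.0) = -1628.0
Reactants: 2·(-285.8) + 3·(+0.0) + 2·(+0.0) = -571.6
ΔH° = (-1628.0) − (-571.6) = -1056.4 kJ/mol

ΔH° = -1056.4 kJ/mol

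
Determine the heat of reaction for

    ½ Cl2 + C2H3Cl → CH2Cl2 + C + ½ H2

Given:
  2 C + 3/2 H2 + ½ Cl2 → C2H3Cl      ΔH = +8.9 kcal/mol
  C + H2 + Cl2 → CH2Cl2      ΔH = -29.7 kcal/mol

equation 1 reversed (reverse to put C2H3Cl on the reactant side): -8.9 kcal/mol
equation 2 as written (CH2Cl2 already on the product side): -29.7 kcal/mol
Summing the manipulated equations, ΔH = (-1)·(+8.9) + (1)·(-29.7) = -38.6 kcal/mol

ΔH = -38.6 kcal/mol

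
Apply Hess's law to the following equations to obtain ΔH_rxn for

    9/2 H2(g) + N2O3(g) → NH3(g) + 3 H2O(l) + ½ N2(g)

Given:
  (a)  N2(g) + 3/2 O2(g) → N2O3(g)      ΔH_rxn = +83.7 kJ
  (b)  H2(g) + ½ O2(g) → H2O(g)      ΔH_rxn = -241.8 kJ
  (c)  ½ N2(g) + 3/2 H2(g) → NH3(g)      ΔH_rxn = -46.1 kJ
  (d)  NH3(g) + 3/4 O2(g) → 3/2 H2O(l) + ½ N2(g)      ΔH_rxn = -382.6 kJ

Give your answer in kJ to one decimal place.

(a) reversed (N2O3(g) must end up as a reactant): -83.7 kJ
(b): not needed (H2O(g) appears nowhere else).
(c) × 3: (3)·(-46.1) = -138.3 kJ
(d) × 2 (scale by 2 for the 3 H2O(l)): (2)·(-382.6) = -765.2 kJ
Summing the manipulated equations, ΔH_rxn = (-83.7) + (-138.3) + (-765.2) = -987.2 kJ

ΔH_rxn = -987.2 kJ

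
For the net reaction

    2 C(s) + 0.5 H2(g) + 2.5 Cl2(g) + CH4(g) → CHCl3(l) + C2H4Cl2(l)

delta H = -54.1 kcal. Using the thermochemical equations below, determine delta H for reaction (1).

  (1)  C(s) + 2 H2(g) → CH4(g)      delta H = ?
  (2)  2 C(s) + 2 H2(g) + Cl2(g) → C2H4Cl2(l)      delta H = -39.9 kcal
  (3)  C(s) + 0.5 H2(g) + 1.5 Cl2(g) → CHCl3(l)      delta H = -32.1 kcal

delta H = -17.9 kcal

(1) reversed (reverse to put CH4(g) on the reactant side): contributes −x
(2) as written (C2H4Cl2(l) already on the product side): -39.9 kcal
(3) as written (CHCl3(l) already on the product side): -32.1 kcal
-54.1 = (-39.9) + (-32.1) − x
x = (-54.1 − (-72.0)) / (-1) = -17.9 kcal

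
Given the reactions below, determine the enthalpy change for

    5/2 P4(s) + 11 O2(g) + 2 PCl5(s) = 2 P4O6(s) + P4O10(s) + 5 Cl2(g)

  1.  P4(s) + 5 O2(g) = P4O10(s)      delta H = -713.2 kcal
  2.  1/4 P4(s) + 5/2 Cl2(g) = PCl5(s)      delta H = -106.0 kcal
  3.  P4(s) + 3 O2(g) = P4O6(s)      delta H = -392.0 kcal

eq. 1 as written (P4O10(s) already on the product side): -713.2 kcal
eq. 2 reversed and × 2 (reverse to put PCl5(s) on the reactant side; scale by 2 for the 2 PCl5(s)): (-2)·(-106.0) = +212.0 kcal
eq. 3 × 2 (scale by 2 for the 2 P4O6(s)): (2)·(-392.0) = -784.0 kcal
By Hess's law, delta H = (1)·(-713.2) + (-2)·(-106.0) + (2)·(-392.0) = -1285.2 kcal

delta H = -1285.2 kcal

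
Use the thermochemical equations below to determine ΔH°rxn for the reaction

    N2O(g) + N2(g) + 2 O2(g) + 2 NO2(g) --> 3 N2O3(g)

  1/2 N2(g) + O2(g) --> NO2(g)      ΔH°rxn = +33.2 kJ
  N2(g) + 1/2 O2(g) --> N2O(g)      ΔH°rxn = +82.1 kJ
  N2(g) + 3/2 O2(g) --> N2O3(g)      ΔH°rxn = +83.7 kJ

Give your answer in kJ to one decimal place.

ΔH°rxn = 102.6 kJ

equation 1 reversed and × 2 (reverse to put NO2(g) on the reactant side; scale by 2 for the 2 NO2(g)): (-2)·(+33.2) = -66.4 kJ
equation 2 reversed (reverse to put N2O(g) on the reactant side): -82.1 kJ
equation 3 × 3 (×3 to match 3 N2O3(g) in the target): (3)·(+83.7) = +251.1 kJ
By Hess's law, ΔH°rxn = (-2)·(+33.2) + (-1)·(+82.1) + (3)·(+83.7) = 102.6 kJ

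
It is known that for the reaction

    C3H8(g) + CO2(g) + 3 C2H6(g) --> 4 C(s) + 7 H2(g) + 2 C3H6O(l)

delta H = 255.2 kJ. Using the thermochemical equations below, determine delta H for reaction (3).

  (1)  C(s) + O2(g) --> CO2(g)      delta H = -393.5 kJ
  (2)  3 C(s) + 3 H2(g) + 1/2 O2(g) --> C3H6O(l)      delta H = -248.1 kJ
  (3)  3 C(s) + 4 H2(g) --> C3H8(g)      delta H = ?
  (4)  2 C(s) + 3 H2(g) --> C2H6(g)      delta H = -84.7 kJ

delta H = -103.8 kJ

(1) reversed: +393.5 kJ
(2) × 2: (2)·(-248.1) = -496.2 kJ
(3) reversed: contributes −x
(4) reversed and × 3: (-3)·(-84.7) = +254.1 kJ
+255.2 = (+393.5) + (-496.2) + (+254.1) − x
x = (+255.2 − (+151.4)) / (-1) = -103.8 kJ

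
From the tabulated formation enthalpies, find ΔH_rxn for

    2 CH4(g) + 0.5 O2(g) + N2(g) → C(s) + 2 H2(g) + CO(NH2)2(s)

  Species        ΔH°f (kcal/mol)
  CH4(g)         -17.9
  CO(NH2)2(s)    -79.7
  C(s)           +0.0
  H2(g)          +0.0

ΔH°rxn = Σ nΔHf°(products) − Σ nΔHf°(reactants).
Products: 1·(+0.0) + 2·(+0.0) + 1·(-79.7) = -79.7
Reactants: 2·(-17.9) + 1/2·(+0.0) + 1·(+0.0) = -35.8
ΔH_rxn = (-79.7) − (-35.8) = -43.9 kcal/mol

ΔH_rxn = -43.9 kcal/mol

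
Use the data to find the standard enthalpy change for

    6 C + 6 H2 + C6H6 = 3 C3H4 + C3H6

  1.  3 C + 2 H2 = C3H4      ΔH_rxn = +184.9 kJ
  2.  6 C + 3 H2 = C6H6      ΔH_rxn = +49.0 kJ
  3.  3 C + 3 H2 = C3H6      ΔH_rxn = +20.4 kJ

ΔH_rxn = 526.1 kJ

eq. 1 × 3: (3)·(+184.9) = +554.7 kJ
eq. 2 reversed: -49.0 kJ
eq. 3 as written: +20.4 kJ
By Hess's law, ΔH_rxn = (+554.7) + (-49.0) + (+20.4) = 526.1 kJ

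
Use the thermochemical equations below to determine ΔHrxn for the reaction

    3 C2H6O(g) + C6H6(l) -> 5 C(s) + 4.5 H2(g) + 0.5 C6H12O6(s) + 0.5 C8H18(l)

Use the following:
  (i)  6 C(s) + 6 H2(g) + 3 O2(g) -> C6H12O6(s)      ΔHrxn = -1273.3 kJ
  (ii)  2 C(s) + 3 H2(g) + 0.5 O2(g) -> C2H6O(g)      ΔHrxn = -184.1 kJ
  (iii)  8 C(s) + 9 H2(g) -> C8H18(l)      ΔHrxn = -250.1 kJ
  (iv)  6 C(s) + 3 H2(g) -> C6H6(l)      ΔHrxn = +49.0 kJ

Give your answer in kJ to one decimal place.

ΔHrxn = -258.4 kJ

(i) × 1/2 (×1/2 to match 1/2 C6H12O6(s) in the target): (1/2)·(-1273.3) = -636.65 kJ
(ii) reversed and × 3 (C2H6O(g) must end up as a reactant; ×3 to match 3 C2H6O(g) in the target): (-3)·(-184.1) = +552.3 kJ
(iii) × 1/2 (scale by 1/2 for the 1/2 C8H18(l)): (1/2)·(-250.1) = -125.05 kJ
(iv) reversed (C6H6(l) must end up as a reactant): -49.0 kJ
ΔHrxn = (1/2)·(-1273.3) + (-3)·(-184.1) + (1/2)·(-250.1) + (-1)·(+49.0) = -258.4 kJ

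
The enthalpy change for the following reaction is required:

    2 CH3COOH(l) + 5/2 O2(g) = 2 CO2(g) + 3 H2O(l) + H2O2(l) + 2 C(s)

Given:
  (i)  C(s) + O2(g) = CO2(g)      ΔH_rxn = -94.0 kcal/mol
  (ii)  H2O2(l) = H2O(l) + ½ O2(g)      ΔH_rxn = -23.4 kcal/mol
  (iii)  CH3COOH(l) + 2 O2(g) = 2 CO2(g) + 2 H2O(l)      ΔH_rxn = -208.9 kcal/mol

(i) reversed and × 2: (-2)·(-94.0) = +188.0 kcal/mol
(ii) reversed: +23.4 kcal/mol
(iii) × 2: (2)·(-208.9) = -417.8 kcal/mol
ΔH_rxn = (+188.0) + (+23.4) + (-417.8) = -206.4 kcal/mol

ΔH_rxn = -206.4 kcal/mol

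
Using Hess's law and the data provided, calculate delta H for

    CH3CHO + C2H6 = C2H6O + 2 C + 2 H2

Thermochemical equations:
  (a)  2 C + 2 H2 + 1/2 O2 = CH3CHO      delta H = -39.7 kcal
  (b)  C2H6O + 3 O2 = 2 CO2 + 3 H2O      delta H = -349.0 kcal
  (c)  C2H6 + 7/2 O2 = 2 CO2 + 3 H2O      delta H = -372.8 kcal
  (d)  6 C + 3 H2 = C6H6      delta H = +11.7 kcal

(a) reversed: +39.7 kcal
(b) reversed: +349.0 kcal
(c) as written: -372.8 kcal
(d): not needed.
By Hess's law, delta H = (+39.7) + (+349.0) + (-372.8) = 15.9 kcal

delta H = 15.9 kcal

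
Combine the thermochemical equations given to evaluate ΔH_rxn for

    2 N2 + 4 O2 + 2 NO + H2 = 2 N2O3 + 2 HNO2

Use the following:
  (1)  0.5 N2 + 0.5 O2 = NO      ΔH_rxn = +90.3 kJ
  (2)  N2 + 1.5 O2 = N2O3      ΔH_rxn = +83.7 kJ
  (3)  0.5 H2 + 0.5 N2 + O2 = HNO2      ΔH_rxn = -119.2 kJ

(1) reversed and × 2: (-2)·(+90.3) = -180.6 kJ
(2) × 2: (2)·(+83.7) = +167.4 kJ
(3) × 2: (2)·(-119.2) = -238.4 kJ
By Hess's law, ΔH_rxn = (-2)·(+90.3) + (2)·(+83.7) + (2)·(-119.2) = -251.6 kJ

ΔH_rxn = -251.6 kJ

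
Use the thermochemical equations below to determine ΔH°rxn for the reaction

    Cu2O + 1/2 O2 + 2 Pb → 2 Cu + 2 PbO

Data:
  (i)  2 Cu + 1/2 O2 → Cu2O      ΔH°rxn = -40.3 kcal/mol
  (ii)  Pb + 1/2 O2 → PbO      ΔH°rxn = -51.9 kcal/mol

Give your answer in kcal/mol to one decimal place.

ΔH°rxn = -63.5 kcal/mol

(i) reversed: +40.3 kcal/mol
(ii) × 2: (2)·(-51.9) = -103.8 kcal/mol
Combining the equations, ΔH°rxn = (+40.3) + (-103.8) = -63.5 kcal/mol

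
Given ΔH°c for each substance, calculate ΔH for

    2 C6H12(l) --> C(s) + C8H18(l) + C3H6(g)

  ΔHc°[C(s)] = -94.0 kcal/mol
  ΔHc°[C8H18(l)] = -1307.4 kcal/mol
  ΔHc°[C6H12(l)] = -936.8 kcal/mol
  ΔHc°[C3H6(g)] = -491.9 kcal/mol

ΔH = 19.7 kcal/mol

With combustion enthalpies, reactants minus products:
= [2·(-936.8)] − [1·(-94.0) + 1·(-1307.4) + 1·(-491.9)]
= 19.7 kcal/mol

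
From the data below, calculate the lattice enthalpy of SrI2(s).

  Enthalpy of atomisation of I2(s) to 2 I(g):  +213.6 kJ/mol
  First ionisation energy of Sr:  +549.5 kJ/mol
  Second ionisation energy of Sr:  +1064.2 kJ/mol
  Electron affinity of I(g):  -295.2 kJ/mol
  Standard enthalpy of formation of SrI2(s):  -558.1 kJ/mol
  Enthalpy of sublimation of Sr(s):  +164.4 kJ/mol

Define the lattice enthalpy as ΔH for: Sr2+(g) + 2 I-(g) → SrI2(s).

U = -1959.4 kJ/mol

ΔHf° = 1·ΔHsub + 1·(ΣIE) + 1·D(I2) + 2·EA + U
-558.1 = 1·(+164.4) + 1·(+1613.7) + 1·(+213.6) + 2·(-295.2) + U
U = -558.1 − (+1401.3) = -1959.4 kJ/mol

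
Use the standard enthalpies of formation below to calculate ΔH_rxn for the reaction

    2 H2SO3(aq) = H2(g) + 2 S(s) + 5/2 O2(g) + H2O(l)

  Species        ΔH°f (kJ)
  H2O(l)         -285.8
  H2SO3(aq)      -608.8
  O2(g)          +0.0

Products: 1·(+0.0) + 2·(+0.0) + 5/2·(+0.0) + 1·(-285.8) = -285.8
Reactants: 2·(-608.8) = -1217.6
ΔH_rxn = (-285.8) − (-1217.6) = 931.8 kJ

ΔH_rxn = 931.8 kJ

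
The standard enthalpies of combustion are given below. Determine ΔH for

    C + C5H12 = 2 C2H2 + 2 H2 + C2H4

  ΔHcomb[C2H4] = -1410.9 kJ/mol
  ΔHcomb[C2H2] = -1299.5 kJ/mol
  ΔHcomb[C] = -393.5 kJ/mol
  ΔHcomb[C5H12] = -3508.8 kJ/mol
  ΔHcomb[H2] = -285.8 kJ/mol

Using ΔH = Σ nΔHc°(reactants) − Σ nΔHc°(products):
= [1·(-393.5) + 1·(-3508.8)] − [2·(-1299.5) + 2·(-285.8) + 1·(-1410.9)]
= 679.2 kJ/mol

ΔH = 679.2 kJ/mol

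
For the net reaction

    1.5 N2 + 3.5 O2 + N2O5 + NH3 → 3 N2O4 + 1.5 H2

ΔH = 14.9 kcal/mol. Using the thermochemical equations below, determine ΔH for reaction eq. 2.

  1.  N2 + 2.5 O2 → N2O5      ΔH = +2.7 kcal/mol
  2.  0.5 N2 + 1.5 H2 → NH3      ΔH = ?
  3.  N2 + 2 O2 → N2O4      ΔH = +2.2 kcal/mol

ΔH = -11.0 kcal/mol

eq. 1 reversed (reverse to put N2O5 on the reactant side): -2.7 kcal/mol
eq. 2 reversed (NH3 must end up as a reactant): contributes −x
eq. 3 × 3 (scale by 3 for the 3 N2O4): (3)·(+2.2) = +6.6 kcal/mol
+14.9 = (-2.7) + (+6.6) − x
x = (+14.9 − (+3.9)) / (-1) = -11.0 kcal/mol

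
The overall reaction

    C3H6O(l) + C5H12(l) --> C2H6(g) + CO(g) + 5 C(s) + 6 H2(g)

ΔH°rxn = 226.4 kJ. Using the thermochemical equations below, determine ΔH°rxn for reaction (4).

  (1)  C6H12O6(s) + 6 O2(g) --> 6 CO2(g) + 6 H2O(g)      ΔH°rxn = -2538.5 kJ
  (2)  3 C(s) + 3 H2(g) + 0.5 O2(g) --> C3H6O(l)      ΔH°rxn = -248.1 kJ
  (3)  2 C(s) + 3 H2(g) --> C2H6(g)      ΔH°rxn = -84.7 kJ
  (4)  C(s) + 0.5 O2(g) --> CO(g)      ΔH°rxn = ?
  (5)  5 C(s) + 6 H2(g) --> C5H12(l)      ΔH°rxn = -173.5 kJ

ΔH°rxn = -110.5 kJ

(1): not needed (C6H12O6(s) appears nowhere else).
(2) reversed (C3H6O(l) must end up as a reactant): +248.1 kJ
(3) as written (C2H6(g) already on the product side): -84.7 kJ
(4) as written (CO(g) already on the product side): contributes x
(5) reversed (reverse to put C5H12(l) on the reactant side): +173.5 kJ
+226.4 = (+248.1) + (-84.7) + (+173.5) + x
x = (+226.4 − (+336.9)) / (1) = -110.5 kJ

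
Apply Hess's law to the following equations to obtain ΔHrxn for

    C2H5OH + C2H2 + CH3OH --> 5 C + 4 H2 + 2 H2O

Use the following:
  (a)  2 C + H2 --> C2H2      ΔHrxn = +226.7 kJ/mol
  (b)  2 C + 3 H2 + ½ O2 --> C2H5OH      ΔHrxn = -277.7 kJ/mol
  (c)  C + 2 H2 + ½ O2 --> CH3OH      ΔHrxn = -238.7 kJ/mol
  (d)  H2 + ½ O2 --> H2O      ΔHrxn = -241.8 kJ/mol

(a) reversed (C2H2 must end up as a reactant): -226.7 kJ/mol
(b) reversed (C2H5OH must end up as a reactant): +277.7 kJ/mol
(c) reversed (reverse to put CH3OH on the reactant side): +238.7 kJ/mol
(d) × 2 (scale by 2 for the 2 H2O): (2)·(-241.8) = -483.6 kJ/mol
ΔHrxn = (-1)·(+226.7) + (-1)·(-277.7) + (-1)·(-238.7) + (2)·(-241.8) = -193.9 kJ/mol

ΔHrxn = -193.9 kJ/mol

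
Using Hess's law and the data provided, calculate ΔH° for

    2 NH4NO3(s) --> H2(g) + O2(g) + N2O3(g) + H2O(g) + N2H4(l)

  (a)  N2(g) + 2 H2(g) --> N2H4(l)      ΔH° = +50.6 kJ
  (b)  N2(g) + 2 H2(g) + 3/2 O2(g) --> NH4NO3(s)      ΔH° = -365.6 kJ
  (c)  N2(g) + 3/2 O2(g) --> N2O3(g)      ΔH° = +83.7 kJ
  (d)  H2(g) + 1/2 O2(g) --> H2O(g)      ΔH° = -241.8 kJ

(a) as written: +50.6 kJ
(b) reversed and × 2: (-2)·(-365.6) = +731.2 kJ
(c) as written: +83.7 kJ
(d) as written: -241.8 kJ
Combining the equations, ΔH° = (+50.6) + (+731.2) + (+83.7) + (-241.8) = 623.7 kJ

ΔH° = 623.7 kJ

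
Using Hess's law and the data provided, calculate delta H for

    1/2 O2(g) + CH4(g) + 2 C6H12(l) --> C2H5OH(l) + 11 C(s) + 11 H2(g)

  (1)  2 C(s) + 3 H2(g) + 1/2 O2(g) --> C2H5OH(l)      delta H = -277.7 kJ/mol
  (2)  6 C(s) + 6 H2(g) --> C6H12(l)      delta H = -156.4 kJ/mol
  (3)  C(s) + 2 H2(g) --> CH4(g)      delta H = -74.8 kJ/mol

(1) as written: -277.7 kJ/mol
(2) reversed and × 2: (-2)·(-156.4) = +312.8 kJ/mol
(3) reversed: +74.8 kJ/mol
delta H = (1)·(-277.7) + (-2)·(-156.4) + (-1)·(-74.8) = 109.9 kJ/mol

delta H = 109.9 kJ/mol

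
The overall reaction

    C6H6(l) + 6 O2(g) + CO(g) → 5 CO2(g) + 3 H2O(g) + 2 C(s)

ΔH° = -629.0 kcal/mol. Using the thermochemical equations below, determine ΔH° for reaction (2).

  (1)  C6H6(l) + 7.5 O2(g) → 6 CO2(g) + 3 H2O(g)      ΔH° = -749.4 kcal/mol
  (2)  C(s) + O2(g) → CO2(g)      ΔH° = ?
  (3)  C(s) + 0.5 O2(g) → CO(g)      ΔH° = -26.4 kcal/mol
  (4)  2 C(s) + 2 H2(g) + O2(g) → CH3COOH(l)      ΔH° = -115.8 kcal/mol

(1) as written (C6H6(l) already on the reactant side): -749.4 kcal/mol
(2) reversed: contributes −x
(3) reversed (CO(g) must end up as a reactant): +26.4 kcal/mol
(4): not needed (H2(g) appears nowhere else).
-629.0 = (-749.4) + (+26.4) − x
x = (-629.0 − (-723.0)) / (-1) = -94.0 kcal/mol

ΔH° = -94.0 kcal/mol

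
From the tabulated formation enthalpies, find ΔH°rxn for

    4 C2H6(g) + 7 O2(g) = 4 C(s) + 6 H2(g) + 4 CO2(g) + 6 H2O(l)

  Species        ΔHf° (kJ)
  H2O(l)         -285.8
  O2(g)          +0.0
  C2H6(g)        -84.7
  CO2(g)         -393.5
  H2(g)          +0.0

Products: 4·(+0.0) + 6·(+0.0) + 4·(-393.5) + 6·(-285.8) = -3288.8
Reactants: 4·(-84.7) + 7·(+0.0) = -338.8
ΔH°rxn = (-3288.8) − (-338.8) = -2950.0 kJ

ΔH°rxn = -2950.0 kJ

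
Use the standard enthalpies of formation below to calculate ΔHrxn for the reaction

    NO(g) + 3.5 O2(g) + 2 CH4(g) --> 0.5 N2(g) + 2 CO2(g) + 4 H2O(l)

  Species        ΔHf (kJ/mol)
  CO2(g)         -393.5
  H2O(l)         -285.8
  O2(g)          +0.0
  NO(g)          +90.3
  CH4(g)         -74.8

ΔH°rxn = Σ nΔHf°(products) − Σ nΔHf°(reactants).
Products: 1/2·(+0.0) + 2·(-393.5) + 4·(-285.8) = -1930.2
Reactants: 1·(+90.3) + 7/2·(+0.0) + 2·(-74.8) = -59.3
ΔHrxn = (-1930.2) − (-59.3) = -1870.9 kJ/mol

ΔHrxn = -1870.9 kJ/mol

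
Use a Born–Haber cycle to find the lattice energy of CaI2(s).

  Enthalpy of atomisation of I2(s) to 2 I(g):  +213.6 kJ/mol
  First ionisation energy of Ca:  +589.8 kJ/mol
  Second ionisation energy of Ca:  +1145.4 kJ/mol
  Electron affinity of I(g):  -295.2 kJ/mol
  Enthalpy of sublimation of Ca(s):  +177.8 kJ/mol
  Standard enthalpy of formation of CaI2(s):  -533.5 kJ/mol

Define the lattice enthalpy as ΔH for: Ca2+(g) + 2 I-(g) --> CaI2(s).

ΔHf° = 1·ΔHsub + 1·(ΣIE) + 1·D(I2) + 2·EA + U
-533.5 = 1·(+177.8) + 1·(+1735.2) + 1·(+213.6) + 2·(-295.2) + U
U = -533.5 − (+1536.2) = -2069.7 kJ/mol

U = -2069.7 kJ/mol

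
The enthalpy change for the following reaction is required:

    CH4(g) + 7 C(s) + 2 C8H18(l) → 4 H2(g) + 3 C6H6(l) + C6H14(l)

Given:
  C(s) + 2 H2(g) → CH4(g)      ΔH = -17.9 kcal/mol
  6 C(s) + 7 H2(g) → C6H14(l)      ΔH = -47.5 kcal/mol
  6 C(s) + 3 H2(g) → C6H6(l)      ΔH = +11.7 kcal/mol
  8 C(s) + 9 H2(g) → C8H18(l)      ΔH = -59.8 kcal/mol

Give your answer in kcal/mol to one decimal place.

ΔH = 125.1 kcal/mol

equation 1 reversed: +17.9 kcal/mol
equation 2 as written: -47.5 kcal/mol
equation 3 × 3: (3)·(+11.7) = +35.1 kcal/mol
equation 4 reversed and × 2: (-2)·(-59.8) = +119.6 kcal/mol
By Hess's law, ΔH = (-1)·(-17.9) + (1)·(-47.5) + (3)·(+11.7) + (-2)·(-59.8) = 125.1 kcal/mol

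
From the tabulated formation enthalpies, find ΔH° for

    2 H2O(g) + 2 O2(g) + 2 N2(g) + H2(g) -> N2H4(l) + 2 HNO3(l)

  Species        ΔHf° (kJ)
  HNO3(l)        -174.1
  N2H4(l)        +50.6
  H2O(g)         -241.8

Products: 1·(+50.6) + 2·(-174.1) = -297.6
Reactants: 2·(-241.8) + 2·(+0.0) + 2·(+0.0) + 1·(+0.0) = -483.6
ΔH° = (-297.6) − (-483.6) = 186.0 kJ

ΔH° = 186.0 kJ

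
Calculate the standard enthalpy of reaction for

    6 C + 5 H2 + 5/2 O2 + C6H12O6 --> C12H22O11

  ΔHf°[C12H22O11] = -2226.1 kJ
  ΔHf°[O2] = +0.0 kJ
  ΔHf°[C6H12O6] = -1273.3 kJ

ΔH_rxn = -952.8 kJ

Products: 1·(-2226.1) = -2226.1
Reactants: 6·(+0.0) + 5·(+0.0) + 5/2·(+0.0) + 1·(-1273.3) = -1273.3
ΔH_rxn = (-2226.1) − (-1273.3) = -952.8 kJ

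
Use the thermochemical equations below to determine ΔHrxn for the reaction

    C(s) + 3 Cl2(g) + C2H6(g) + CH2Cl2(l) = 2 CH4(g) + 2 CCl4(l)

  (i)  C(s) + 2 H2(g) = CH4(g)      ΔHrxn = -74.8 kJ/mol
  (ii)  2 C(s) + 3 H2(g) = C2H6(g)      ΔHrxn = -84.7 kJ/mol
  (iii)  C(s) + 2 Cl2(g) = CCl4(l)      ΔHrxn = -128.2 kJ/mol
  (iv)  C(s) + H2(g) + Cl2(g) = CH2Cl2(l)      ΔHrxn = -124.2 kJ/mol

ΔHrxn = -197.1 kJ/mol

(i) × 2 (×2 to match 2 CH4(g) in the target): (2)·(-74.8) = -149.6 kJ/mol
(ii) reversed (C2H6(g) must end up as a reactant): +84.7 kJ/mol
(iii) × 2 (×2 to match 2 CCl4(l) in the target): (2)·(-128.2) = -256.4 kJ/mol
(iv) reversed (CH2Cl2(l) must end up as a reactant): +124.2 kJ/mol
Since enthalpy is a state function, ΔHrxn = (2)·(-74.8) + (-1)·(-84.7) + (2)·(-128.2) + (-1)·(-124.2) = -197.1 kJ/mol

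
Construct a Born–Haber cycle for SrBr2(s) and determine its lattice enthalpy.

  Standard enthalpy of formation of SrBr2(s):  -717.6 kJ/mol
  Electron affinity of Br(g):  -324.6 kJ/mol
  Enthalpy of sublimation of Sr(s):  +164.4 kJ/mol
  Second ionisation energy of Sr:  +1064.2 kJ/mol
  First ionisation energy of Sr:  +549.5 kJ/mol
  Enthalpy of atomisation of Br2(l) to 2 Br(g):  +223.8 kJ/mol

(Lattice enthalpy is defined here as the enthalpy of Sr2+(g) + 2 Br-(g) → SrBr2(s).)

U = -2070.3 kJ/mol

ΔHf° = 1·ΔHsub + 1·(ΣIE) + 1·D(Br2) + 2·EA + U
-717.6 = 1·(+164.4) + 1·(+1613.7) + 1·(+223.8) + 2·(-324.6) + U
U = -717.6 − (+1352.7) = -2070.3 kJ/mol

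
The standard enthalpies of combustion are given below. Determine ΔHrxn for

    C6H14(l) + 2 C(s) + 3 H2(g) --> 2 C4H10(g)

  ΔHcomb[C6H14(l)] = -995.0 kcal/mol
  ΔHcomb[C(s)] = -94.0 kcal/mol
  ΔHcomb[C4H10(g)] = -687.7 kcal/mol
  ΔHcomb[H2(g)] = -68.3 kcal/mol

ΔHrxn = -12.5 kcal/mol

With combustion enthalpies, reactants minus products:
= [1·(-995.0) + 2·(-94.0) + 3·(-68.3)] − [2·(-687.7)]
= -12.5 kcal/mol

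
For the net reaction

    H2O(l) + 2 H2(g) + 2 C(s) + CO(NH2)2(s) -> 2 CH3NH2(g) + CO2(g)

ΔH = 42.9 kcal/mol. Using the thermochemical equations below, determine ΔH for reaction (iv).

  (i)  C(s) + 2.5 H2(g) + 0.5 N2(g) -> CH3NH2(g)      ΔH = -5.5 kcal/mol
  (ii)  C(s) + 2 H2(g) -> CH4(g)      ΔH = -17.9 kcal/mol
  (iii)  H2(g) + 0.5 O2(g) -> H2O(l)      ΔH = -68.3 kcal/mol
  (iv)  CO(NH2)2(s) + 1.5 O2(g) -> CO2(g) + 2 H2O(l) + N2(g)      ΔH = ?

(i) × 2: (2)·(-5.5) = -11.0 kcal/mol
(ii): not needed.
(iii) reversed and × 3: (-3)·(-68.3) = +204.9 kcal/mol
(iv) as written: contributes x
+42.9 = (-11.0) + (+204.9) + x
x = (+42.9 − (+193.9)) / (1) = -151.0 kcal/mol

ΔH = -151.0 kcal/mol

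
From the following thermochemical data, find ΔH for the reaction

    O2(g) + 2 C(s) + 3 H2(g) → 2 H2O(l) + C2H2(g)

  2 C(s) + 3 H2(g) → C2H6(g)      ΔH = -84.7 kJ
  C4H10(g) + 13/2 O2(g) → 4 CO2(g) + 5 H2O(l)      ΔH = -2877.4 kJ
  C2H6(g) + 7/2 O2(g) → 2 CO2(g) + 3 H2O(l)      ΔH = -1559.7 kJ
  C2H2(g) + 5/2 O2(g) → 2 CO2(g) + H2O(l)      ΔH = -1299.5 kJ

ΔH = -344.9 kJ

equation 1 as written (C(s) already on the reactant side): -84.7 kJ
equation 2: not needed (C4H10(g) appears nowhere else).
equation 3 as written: -1559.7 kJ
equation 4 reversed (reverse to put C2H2(g) on the product side): +1299.5 kJ
Combining the equations, ΔH = (1)·(-84.7) + (1)·(-1559.7) + (-1)·(-1299.5) = -344.9 kJ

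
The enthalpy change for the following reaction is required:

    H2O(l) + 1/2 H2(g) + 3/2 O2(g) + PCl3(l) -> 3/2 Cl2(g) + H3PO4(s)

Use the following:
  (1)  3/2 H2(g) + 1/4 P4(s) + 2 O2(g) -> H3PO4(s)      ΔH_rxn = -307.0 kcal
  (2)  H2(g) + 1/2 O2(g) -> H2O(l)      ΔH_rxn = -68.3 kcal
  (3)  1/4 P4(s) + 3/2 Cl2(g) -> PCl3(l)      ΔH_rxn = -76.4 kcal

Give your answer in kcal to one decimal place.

(1) as written: -307.0 kcal
(2) reversed: +68.3 kcal
(3) reversed: +76.4 kcal
Combining the equations, ΔH_rxn = (1)·(-307.0) + (-1)·(-68.3) + (-1)·(-76.4) = -162.3 kcal

ΔH_rxn = -162.3 kcal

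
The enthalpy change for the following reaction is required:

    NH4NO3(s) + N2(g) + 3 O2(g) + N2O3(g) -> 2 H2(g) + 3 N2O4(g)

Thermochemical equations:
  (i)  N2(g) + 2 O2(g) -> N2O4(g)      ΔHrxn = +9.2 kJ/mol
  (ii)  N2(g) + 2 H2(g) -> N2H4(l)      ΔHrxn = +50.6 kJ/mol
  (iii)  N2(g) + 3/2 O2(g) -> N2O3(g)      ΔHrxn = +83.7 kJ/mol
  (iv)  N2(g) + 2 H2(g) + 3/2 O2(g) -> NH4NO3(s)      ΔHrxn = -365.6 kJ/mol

(i) × 3 (scale by 3 for the 3 N2O4(g)): (3)·(+9.2) = +27.6 kJ/mol
(ii): not needed (N2H4(l) appears nowhere else).
(iii) reversed (reverse to put N2O3(g) on the reactant side): -83.7 kJ/mol
(iv) reversed (reverse to put NH4NO3(s) on the reactant side): +365.6 kJ/mol
ΔHrxn = (3)·(+9.2) + (-1)·(+83.7) + (-1)·(-365.6) = 309.5 kJ/mol

ΔHrxn = 309.5 kJ/mol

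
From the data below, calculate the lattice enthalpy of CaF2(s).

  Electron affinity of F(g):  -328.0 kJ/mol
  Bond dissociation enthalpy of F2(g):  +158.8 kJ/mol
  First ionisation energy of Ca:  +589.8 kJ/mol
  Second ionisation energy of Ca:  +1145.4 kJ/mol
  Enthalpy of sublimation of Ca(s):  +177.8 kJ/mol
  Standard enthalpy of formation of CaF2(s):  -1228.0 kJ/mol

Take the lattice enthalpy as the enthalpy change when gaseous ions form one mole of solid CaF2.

ΔHf° = 1·ΔHsub + 1·(ΣIE) + 1·D(F2) + 2·EA + U
-1228.0 = 1·(+177.8) + 1·(+1735.2) + 1·(+158.8) + 2·(-328.0) + U
U = -1228.0 − (+1415.8) = -2643.8 kJ/mol

U = -2643.8 kJ/mol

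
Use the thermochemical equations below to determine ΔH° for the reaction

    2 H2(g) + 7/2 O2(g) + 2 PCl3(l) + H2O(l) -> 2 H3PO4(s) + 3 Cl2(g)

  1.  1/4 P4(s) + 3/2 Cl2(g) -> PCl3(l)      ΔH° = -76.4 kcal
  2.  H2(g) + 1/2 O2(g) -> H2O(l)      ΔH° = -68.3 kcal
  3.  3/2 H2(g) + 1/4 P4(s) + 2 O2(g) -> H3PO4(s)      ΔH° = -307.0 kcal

eq. 1 reversed and × 2: (-2)·(-76.4) = +152.8 kcal
eq. 2 reversed: +68.3 kcal
eq. 3 × 2: (2)·(-307.0) = -614.0 kcal
ΔH° = (-2)·(-76.4) + (-1)·(-68.3) + (2)·(-307.0) = -392.9 kcal

ΔH° = -392.9 kcal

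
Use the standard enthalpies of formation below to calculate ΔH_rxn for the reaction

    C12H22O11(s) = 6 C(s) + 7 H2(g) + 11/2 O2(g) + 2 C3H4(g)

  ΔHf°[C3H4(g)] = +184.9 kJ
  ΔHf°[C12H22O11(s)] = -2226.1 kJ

Products: 6·(+0.0) + 7·(+0.0) + 11/2·(+0.0) + 2·(+184.9) = +369.8
Reactants: 1·(-2226.1) = -2226.1
ΔH_rxn = (+369.8) − (-2226.1) = 2595.9 kJ

ΔH_rxn = 2595.9 kJ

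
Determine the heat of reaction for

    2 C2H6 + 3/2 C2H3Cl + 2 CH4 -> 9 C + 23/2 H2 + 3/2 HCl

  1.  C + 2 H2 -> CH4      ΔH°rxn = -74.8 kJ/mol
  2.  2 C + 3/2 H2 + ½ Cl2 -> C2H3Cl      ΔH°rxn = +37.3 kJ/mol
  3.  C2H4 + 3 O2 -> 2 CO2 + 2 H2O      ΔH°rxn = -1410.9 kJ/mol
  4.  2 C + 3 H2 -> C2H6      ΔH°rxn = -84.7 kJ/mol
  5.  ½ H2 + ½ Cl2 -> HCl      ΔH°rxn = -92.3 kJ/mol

ΔH°rxn = 124.6 kJ/mol

eq. 1 reversed and × 2: (-2)·(-74.8) = +149.6 kJ/mol
eq. 2 reversed and × 3/2: (-3/2)·(+37.3) = -55.95 kJ/mol
eq. 3: not needed.
eq. 4 reversed and × 2: (-2)·(-84.7) = +169.4 kJ/mol
eq. 5 × 3/2: (3/2)·(-92.3) = -138.45 kJ/mol
ΔH°rxn = (-2)·(-74.8) + (-3/2)·(+37.3) + (-2)·(-84.7) + (3/2)·(-92.3) = 124.6 kJ/mol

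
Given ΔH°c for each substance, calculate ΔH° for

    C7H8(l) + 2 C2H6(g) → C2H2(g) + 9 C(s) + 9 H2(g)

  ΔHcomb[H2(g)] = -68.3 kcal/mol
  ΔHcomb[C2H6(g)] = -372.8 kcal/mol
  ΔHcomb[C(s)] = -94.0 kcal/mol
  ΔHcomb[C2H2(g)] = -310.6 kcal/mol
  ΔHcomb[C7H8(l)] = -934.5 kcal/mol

Using ΔH = Σ nΔHc°(reactants) − Σ nΔHc°(products):
= [1·(-934.5) + 2·(-372.8)] − [1·(-310.6) + 9·(-94.0) + 9·(-68.3)]
= 91.2 kcal/mol

ΔH° = 91.2 kcal/mol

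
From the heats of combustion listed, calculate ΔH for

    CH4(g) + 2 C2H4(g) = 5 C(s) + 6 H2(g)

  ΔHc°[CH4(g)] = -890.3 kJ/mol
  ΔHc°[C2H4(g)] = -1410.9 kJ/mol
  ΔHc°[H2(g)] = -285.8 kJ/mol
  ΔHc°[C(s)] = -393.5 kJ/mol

Using ΔH = Σ nΔHc°(reactants) − Σ nΔHc°(products):
= [1·(-890.3) + 2·(-1410.9)] − [5·(-393.5) + 6·(-285.8)]
= -29.8 kJ/mol

ΔH = -29.8 kJ/mol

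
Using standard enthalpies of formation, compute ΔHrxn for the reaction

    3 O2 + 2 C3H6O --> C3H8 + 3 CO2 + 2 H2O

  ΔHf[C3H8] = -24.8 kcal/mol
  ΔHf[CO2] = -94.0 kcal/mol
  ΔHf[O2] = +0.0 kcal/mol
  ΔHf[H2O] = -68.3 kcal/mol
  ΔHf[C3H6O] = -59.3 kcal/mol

ΔH°rxn = Σ nΔHf°(products) − Σ nΔHf°(reactants).
Products: 1·(-24.8) + 3·(-94.0) + 2·(-68.3) = -443.4
Reactants: 3·(+0.0) + 2·(-59.3) = -118.6
ΔHrxn = (-443.4) − (-118.6) = -324.8 kcal/mol

ΔHrxn = -324.8 kcal/mol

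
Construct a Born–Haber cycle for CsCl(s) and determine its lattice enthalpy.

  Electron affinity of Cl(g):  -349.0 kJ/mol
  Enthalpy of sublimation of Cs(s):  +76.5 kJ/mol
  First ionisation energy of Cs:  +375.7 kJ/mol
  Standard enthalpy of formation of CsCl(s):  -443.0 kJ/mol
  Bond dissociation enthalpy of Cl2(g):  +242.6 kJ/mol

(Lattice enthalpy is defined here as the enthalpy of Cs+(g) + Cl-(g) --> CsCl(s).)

U = -667.5 kJ/mol

ΔHf° = 1·ΔHsub + 1·(ΣIE) + 1/2·D(Cl2) + 1·EA + U
-443.0 = 1·(+76.5) + 1·(+375.7) + 1/2·(+242.6) + 1·(-349.0) + U
U = -443.0 − (+224.5) = -667.5 kJ/mol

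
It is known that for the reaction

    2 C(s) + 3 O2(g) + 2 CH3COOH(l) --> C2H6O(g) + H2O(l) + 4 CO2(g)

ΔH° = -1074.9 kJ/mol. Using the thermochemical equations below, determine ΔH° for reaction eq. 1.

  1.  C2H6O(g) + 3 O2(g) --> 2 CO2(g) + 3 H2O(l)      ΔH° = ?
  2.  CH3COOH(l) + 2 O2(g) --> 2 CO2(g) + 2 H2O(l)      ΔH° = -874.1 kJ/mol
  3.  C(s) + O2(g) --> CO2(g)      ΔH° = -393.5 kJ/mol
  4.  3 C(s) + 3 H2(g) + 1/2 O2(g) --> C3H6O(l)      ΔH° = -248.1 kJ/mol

eq. 1 reversed (C2H6O(g) must end up as a product): contributes −x
eq. 2 × 2 (×2 to match 2 CH3COOH(l) in the target): (2)·(-874.1) = -1748.2 kJ/mol
eq. 3 × 2: (2)·(-393.5) = -787.0 kJ/mol
eq. 4: not needed (C3H6O(l) appears nowhere else).
-1074.9 = (-1748.2) + (-787.0) − x
x = (-1074.9 − (-2535.2)) / (-1) = -1460.3 kJ/mol

ΔH° = -1460.3 kJ/mol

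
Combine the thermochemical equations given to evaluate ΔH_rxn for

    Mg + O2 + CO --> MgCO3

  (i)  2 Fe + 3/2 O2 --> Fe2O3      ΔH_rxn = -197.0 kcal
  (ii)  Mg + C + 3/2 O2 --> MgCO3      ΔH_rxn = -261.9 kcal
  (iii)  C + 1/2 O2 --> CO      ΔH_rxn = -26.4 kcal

ΔH_rxn = -235.5 kcal

(i): not needed.
(ii) as written: -261.9 kcal
(iii) reversed: +26.4 kcal
ΔH_rxn = (1)·(-261.9) + (-1)·(-26.4) = -235.5 kcal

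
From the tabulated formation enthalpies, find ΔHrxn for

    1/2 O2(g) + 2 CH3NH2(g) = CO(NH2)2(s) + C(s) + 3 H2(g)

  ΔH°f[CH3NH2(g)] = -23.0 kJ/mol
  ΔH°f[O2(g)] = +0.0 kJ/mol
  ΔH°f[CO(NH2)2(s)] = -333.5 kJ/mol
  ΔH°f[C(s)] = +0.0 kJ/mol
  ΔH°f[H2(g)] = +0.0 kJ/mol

Products: 1·(-333.5) + 1·(+0.0) + 3·(+0.0) = -333.5
Reactants: 1/2·(+0.0) + 2·(-23.0) = -46.0
ΔHrxn = (-333.5) − (-46.0) = -287.5 kJ/mol

ΔHrxn = -287.5 kJ/mol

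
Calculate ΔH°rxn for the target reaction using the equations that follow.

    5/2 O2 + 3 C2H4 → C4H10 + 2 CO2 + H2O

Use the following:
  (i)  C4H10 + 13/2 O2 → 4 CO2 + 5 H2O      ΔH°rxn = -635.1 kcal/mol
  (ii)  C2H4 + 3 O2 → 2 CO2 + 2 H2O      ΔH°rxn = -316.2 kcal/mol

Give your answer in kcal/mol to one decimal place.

ΔH°rxn = -313.5 kcal/mol

(i) reversed: +635.1 kcal/mol
(ii) × 3: (3)·(-316.2) = -948.6 kcal/mol
Combining the equations, ΔH°rxn = (-1)·(-635.1) + (3)·(-316.2) = -313.5 kcal/mol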